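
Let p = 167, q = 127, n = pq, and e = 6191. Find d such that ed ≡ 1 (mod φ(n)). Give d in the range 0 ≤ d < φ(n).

1223

φ(n) = (p−1)(q−1) = 166·126 = 20916.
Need d with 6191·d ≡ 1 (mod 20916). Apply the extended Euclidean algorithm:
20916 = 3·6191 + 2343
6191 = 2·2343 + 1505
2343 = 1·1505 + 838
1505 = 1·838 + 667
838 = 1·667 + 171
667 = 3·171 + 154
171 = 1·154 + 17
154 = 9·17 + 1
17 = 17·1 + 0
Back-substitute:
1 = 154 − 9·17
1 = −9·171 + 10·154
1 = 10·667 − 39·171
1 = −39·838 + 49·667
1 = 49·1505 − 88·838
1 = −88·2343 + 137·1505
1 = 137·6191 − 362·2343
1 = −362·20916 + 1223·6191
So 6191·1223 ≡ 1 (mod 20916), hence d = 1223.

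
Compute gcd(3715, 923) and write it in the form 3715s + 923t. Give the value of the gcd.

1

Euclidean algorithm:
3715 = 4×923 + 23
923 = 40×23 + 3
23 = 7×3 + 2
3 = 1×2 + 1
2 = 2×1 + 0
gcd(3715, 923) = 1.
Back-substituting:
1 = 3 − 2
1 = −23 + 8·3
1 = 8·923 − 321·23
1 = −321·3715 + 1292·923
So 1 = (-321)·3715 + (1292)·923.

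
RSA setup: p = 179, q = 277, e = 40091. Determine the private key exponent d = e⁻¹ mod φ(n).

φ(n) = (p−1)(q−1) = 178·276 = 49128.
Need d with 40091·d ≡ 1 (mod 49128). Apply the extended Euclidean algorithm:
49128 = 1*40091 + 9037
40091 = 4*9037 + 3943
9037 = 2*3943 + 1151
3943 = 3*1151 + 490
1151 = 2*490 + 171
490 = 2*171 + 148
171 = 1*148 + 23
148 = 6*23 + 10
23 = 2*10 + 3
10 = 3*3 + 1
3 = 3*1 + 0
Back-substitute:
1 = 10 − 3·3
1 = −3·23 + 7·10
1 = 7·148 − 45·23
1 = −45·171 + 52·148
1 = 52·490 − 149·171
1 = −149·1151 + 350·490
1 = 350·3943 − 1199·1151
1 = −1199·9037 + 2748·3943
1 = 2748·40091 − 12191·9037
1 = −12191·49128 + 14939·40091
So 40091·14939 ≡ 1 (mod 49128), hence d = 14939.

14939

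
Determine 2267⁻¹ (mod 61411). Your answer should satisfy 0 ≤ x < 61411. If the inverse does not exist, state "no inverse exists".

2736

Extended Euclidean algorithm:
61411 = 27·2267 + 202
2267 = 11·202 + 45
202 = 4·45 + 22
45 = 2·22 + 1
22 = 22·1 + 0
Since gcd(2267, 61411) = 1, back-substitute to write 1 as a combination:
1 = 45 − 2·22
1 = −2·202 + 9·45
1 = 9·2267 − 101·202
1 = −101·61411 + 2736·2267
So 2267·2736 ≡ 1 (mod 61411).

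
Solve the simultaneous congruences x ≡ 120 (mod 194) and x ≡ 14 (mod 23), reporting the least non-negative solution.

3418

Write x = 120 + 194·k. Then 194·k ≡ 14 − 120 ≡ 9 (mod 23).
Need 194⁻¹ mod 23. Extended Euclid on (23, 10):
23 = 2·10 + 3
10 = 3·3 + 1
3 = 3·1 + 0
Back-substitute:
1 = 10 − 3·3
1 = −3·23 + 7·10
194⁻¹ ≡ 7 (mod 23), so k ≡ 7·9 ≡ 17 (mod 23).
x = 120 + 194·17 = 3418.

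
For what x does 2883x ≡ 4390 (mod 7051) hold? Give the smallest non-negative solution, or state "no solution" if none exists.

First find gcd(2883, 7051):
7051 = 2×2883 + 1285
2883 = 2×1285 + 313
1285 = 4×313 + 33
313 = 9×33 + 16
33 = 2×16 + 1
16 = 16×1 + 0
gcd = 1, so a unique solution mod 7051 exists.
Back-substitute for the Bézout coefficients:
1 = 33 − 2·16
1 = −2·313 + 19·33
1 = 19·1285 − 78·313
1 = −78·2883 + 175·1285
1 = 175·7051 − 428·2883
So 2883·(-428) ≡ 1 (mod 7051), giving 2883⁻¹ ≡ 6623.
x ≡ 2883⁻¹·4390 ≡ 6623·4390 ≡ 3697 (mod 7051).

3697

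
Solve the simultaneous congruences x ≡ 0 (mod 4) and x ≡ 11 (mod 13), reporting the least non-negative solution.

24

Write x = 0 + 4·k. Then 4·k ≡ 11 − 0 ≡ 11 (mod 13).
Need 4⁻¹ mod 13. Extended Euclid on (13, 4):
13 = 3*4 + 1
4 = 4*1 + 0
Back-substitute:
1 = 13 − 3·4
4⁻¹ ≡ 10 (mod 13), so k ≡ 10·11 ≡ 6 (mod 13).
x = 0 + 4·6 = 24.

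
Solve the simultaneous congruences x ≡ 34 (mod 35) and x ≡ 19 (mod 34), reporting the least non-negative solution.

Write x = 34 + 35·k. Then 35·k ≡ 19 − 34 ≡ 19 (mod 34).
Need 35⁻¹ mod 34. Extended Euclid on (34, 1):
34 = 34*1 + 0
35⁻¹ ≡ 1 (mod 34), so k ≡ 1·19 ≡ 19 (mod 34).
x = 34 + 35·19 = 699.

699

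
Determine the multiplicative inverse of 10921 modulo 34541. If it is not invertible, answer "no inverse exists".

4915

Extended Euclidean algorithm:
34541 = 3*10921 + 1778
10921 = 6*1778 + 253
1778 = 7*253 + 7
253 = 36*7 + 1
7 = 7*1 + 0
The gcd is 1. Working backward:
1 = 253 − 36·7
1 = −36·1778 + 253·253
1 = 253·10921 − 1554·1778
1 = −1554·34541 + 4915·10921
So 10921·4915 ≡ 1 (mod 34541).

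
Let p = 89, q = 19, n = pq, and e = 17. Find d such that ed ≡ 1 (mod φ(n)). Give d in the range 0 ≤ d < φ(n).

1025

φ(n) = (p−1)(q−1) = 88·18 = 1584.
Need d with 17·d ≡ 1 (mod 1584). Apply the extended Euclidean algorithm:
1584 = 93·17 + 3
17 = 5·3 + 2
3 = 1·2 + 1
2 = 2·1 + 0
Back-substitute:
1 = 3 − 2
1 = −17 + 6·3
1 = 6·1584 − 559·17
So 17·(-559) ≡ 1 (mod 1584), hence d ≡ -559 ≡ 1025 (mod 1584).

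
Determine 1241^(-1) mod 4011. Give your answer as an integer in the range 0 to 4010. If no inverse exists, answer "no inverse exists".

Run Euclid on (4011, 1241):
4011 = 3×1241 + 288
1241 = 4×288 + 89
288 = 3×89 + 21
89 = 4×21 + 5
21 = 4×5 + 1
5 = 5×1 + 0
gcd = 1, so the inverse exists. Back-substitute:
1 = 21 − 4·5
1 = −4·89 + 17·21
1 = 17·288 − 55·89
1 = −55·1241 + 237·288
1 = 237·4011 − 766·1241
So 1241·(-766) ≡ 1 (mod 4011), and -766 ≡ 3245 (mod 4011).

3245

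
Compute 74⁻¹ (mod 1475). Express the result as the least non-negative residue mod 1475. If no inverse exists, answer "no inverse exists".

gcd(1475, 74) by repeated division:
1475 = 19*74 + 69
74 = 1*69 + 5
69 = 13*5 + 4
5 = 1*4 + 1
4 = 4*1 + 0
gcd = 1, so the inverse exists. Back-substitute:
1 = 5 − 4
1 = −69 + 14·5
1 = 14·74 − 15·69
1 = −15·1475 + 299·74
So 74·299 ≡ 1 (mod 1475).

299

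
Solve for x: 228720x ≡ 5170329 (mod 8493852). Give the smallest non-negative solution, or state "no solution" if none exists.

gcd(228720, 8493852):
8493852 = 37·228720 + 31212
228720 = 7·31212 + 10236
31212 = 3·10236 + 504
10236 = 20·504 + 156
504 = 3·156 + 36
156 = 4·36 + 12
36 = 3·12 + 0
gcd = 12, but 12 ∤ 5170329, so the congruence has no solution.

no solution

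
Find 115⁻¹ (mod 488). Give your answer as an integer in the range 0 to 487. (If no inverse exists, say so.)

331

Apply the Euclidean algorithm to 488 and 115:
488 = 4×115 + 28
115 = 4×28 + 3
28 = 9×3 + 1
3 = 3×1 + 0
The gcd is 1. Working backward:
1 = 28 − 9·3
1 = −9·115 + 37·28
1 = 37·488 − 157·115
Hence 115⁻¹ ≡ -157 ≡ 331 (mod 488).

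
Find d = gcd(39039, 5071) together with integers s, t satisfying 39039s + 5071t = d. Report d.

Repeated division:
39039 = 7×5071 + 3542
5071 = 1×3542 + 1529
3542 = 2×1529 + 484
1529 = 3×484 + 77
484 = 6×77 + 22
77 = 3×22 + 11
22 = 2×11 + 0
gcd(39039, 5071) = 11.
Back-substituting:
11 = 77 − 3·22
11 = −3·484 + 19·77
11 = 19·1529 − 60·484
11 = −60·3542 + 139·1529
11 = 139·5071 − 199·3542
11 = −199·39039 + 1532·5071
So 11 = (-199)·39039 + (1532)·5071.

11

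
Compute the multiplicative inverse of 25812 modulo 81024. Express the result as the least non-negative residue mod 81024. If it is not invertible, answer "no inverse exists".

Compute gcd(25812, 81024):
81024 = 3×25812 + 3588
25812 = 7×3588 + 696
3588 = 5×696 + 108
696 = 6×108 + 48
108 = 2×48 + 12
48 = 4×12 + 0
The gcd is 12, not 1, hence no inverse exists.

no inverse exists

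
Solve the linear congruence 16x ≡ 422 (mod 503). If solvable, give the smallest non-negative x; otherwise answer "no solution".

215

First find gcd(16, 503):
503 = 31*16 + 7
16 = 2*7 + 2
7 = 3*2 + 1
2 = 2*1 + 0
gcd = 1, so a unique solution mod 503 exists.
Back-substitute for the Bézout coefficients:
1 = 7 − 3·2
1 = −3·16 + 7·7
1 = 7·503 − 220·16
So 16·(-220) ≡ 1 (mod 503), giving 16⁻¹ ≡ 283.
x ≡ 16⁻¹·422 ≡ 283·422 ≡ 215 (mod 503).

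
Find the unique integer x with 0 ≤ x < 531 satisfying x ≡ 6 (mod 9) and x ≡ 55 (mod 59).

Write x = 6 + 9·k. Then 9·k ≡ 55 − 6 ≡ 49 (mod 59).
Need 9⁻¹ mod 59. Extended Euclid on (59, 9):
59 = 6*9 + 5
9 = 1*5 + 4
5 = 1*4 + 1
4 = 4*1 + 0
Back-substitute:
1 = 5 − 4
1 = −9 + 2·5
1 = 2·59 − 13·9
9⁻¹ ≡ 46 (mod 59), so k ≡ 46·49 ≡ 12 (mod 59).
x = 6 + 9·12 = 114.

114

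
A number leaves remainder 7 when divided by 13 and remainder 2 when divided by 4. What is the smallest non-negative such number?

Write x = 7 + 13·k. Then 13·k ≡ 2 − 7 ≡ 3 (mod 4).
Need 13⁻¹ mod 4. Extended Euclid on (4, 1):
4 = 4*1 + 0
13⁻¹ ≡ 1 (mod 4), so k ≡ 1·3 ≡ 3 (mod 4).
x = 7 + 13·3 = 46.

46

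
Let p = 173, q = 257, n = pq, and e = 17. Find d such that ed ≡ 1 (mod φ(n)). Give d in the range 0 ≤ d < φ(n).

20721

φ(n) = (p−1)(q−1) = 172·256 = 44032.
Need d with 17·d ≡ 1 (mod 44032). Apply the extended Euclidean algorithm:
44032 = 2590*17 + 2
17 = 8*2 + 1
2 = 2*1 + 0
Back-substitute:
1 = 17 − 8·2
1 = −8·44032 + 20721·17
So 17·20721 ≡ 1 (mod 44032), hence d = 20721.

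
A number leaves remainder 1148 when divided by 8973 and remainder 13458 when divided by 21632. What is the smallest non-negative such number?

Write x = 1148 + 8973·k. Then 8973·k ≡ 13458 − 1148 ≡ 12310 (mod 21632).
Need 8973⁻¹ mod 21632. Extended Euclid on (21632, 8973):
21632 = 2*8973 + 3686
8973 = 2*3686 + 1601
3686 = 2*1601 + 484
1601 = 3*484 + 149
484 = 3*149 + 37
149 = 4*37 + 1
37 = 37*1 + 0
Back-substitute:
1 = 149 − 4·37
1 = −4·484 + 13·149
1 = 13·1601 − 43·484
1 = −43·3686 + 99·1601
1 = 99·8973 − 241·3686
1 = −241·21632 + 581·8973
8973⁻¹ ≡ 581 (mod 21632), so k ≡ 581·12310 ≡ 13550 (mod 21632).
x = 1148 + 8973·13550 = 121585298.

121585298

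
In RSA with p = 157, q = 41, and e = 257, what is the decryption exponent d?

5633

φ(n) = (p−1)(q−1) = 156·40 = 6240.
Need d with 257·d ≡ 1 (mod 6240). Apply the extended Euclidean algorithm:
6240 = 24·257 + 72
257 = 3·72 + 41
72 = 1·41 + 31
41 = 1·31 + 10
31 = 3·10 + 1
10 = 10·1 + 0
Back-substitute:
1 = 31 − 3·10
1 = −3·41 + 4·31
1 = 4·72 − 7·41
1 = −7·257 + 25·72
1 = 25·6240 − 607·257
So 257·(-607) ≡ 1 (mod 6240), hence d ≡ -607 ≡ 5633 (mod 6240).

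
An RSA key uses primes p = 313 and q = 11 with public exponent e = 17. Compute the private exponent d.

φ(n) = (p−1)(q−1) = 312·10 = 3120.
Need d with 17·d ≡ 1 (mod 3120). Apply the extended Euclidean algorithm:
3120 = 183×17 + 9
17 = 1×9 + 8
9 = 1×8 + 1
8 = 8×1 + 0
Back-substitute:
1 = 9 − 8
1 = −17 + 2·9
1 = 2·3120 − 367·17
So 17·(-367) ≡ 1 (mod 3120), hence d ≡ -367 ≡ 2753 (mod 3120).

2753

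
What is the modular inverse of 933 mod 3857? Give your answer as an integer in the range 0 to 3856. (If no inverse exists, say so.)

gcd(3857, 933) by repeated division:
3857 = 4×933 + 125
933 = 7×125 + 58
125 = 2×58 + 9
58 = 6×9 + 4
9 = 2×4 + 1
4 = 4×1 + 0
gcd = 1, so the inverse exists. Back-substitute:
1 = 9 − 2·4
1 = −2·58 + 13·9
1 = 13·125 − 28·58
1 = −28·933 + 209·125
1 = 209·3857 − 864·933
Thus 933·(-864) ≡ 1 (mod 3857); reducing, -864 mod 3857 = 2993.

2993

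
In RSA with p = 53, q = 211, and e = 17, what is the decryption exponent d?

φ(n) = (p−1)(q−1) = 52·210 = 10920.
Need d with 17·d ≡ 1 (mod 10920). Apply the extended Euclidean algorithm:
10920 = 642×17 + 6
17 = 2×6 + 5
6 = 1×5 + 1
5 = 5×1 + 0
Back-substitute:
1 = 6 − 5
1 = −17 + 3·6
1 = 3·10920 − 1927·17
So 17·(-1927) ≡ 1 (mod 10920), hence d ≡ -1927 ≡ 8993 (mod 10920).

8993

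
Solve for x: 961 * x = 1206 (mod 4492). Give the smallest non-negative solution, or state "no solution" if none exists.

866

First find gcd(961, 4492):
4492 = 4*961 + 648
961 = 1*648 + 313
648 = 2*313 + 22
313 = 14*22 + 5
22 = 4*5 + 2
5 = 2*2 + 1
2 = 2*1 + 0
gcd = 1, so a unique solution mod 4492 exists.
Back-substitute for the Bézout coefficients:
1 = 5 − 2·2
1 = −2·22 + 9·5
1 = 9·313 − 128·22
1 = −128·648 + 265·313
1 = 265·961 − 393·648
1 = −393·4492 + 1837·961
So 961·(1837) ≡ 1 (mod 4492), giving 961⁻¹ ≡ 1837.
x ≡ 961⁻¹·1206 ≡ 1837·1206 ≡ 866 (mod 4492).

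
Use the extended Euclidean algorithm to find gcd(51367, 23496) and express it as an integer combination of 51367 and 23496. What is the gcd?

1

Apply Euclid's algorithm to 51367 and 23496:
51367 = 2*23496 + 4375
23496 = 5*4375 + 1621
4375 = 2*1621 + 1133
1621 = 1*1133 + 488
1133 = 2*488 + 157
488 = 3*157 + 17
157 = 9*17 + 4
17 = 4*4 + 1
4 = 4*1 + 0
gcd(51367, 23496) = 1.
Back-substituting:
1 = 17 − 4·4
1 = −4·157 + 37·17
1 = 37·488 − 115·157
1 = −115·1133 + 267·488
1 = 267·1621 − 382·1133
1 = −382·4375 + 1031·1621
1 = 1031·23496 − 5537·4375
1 = −5537·51367 + 12105·23496
So 1 = (-5537)·51367 + (12105)·23496.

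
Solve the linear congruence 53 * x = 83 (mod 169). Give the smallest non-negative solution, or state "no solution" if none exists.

First find gcd(53, 169):
169 = 3×53 + 10
53 = 5×10 + 3
10 = 3×3 + 1
3 = 3×1 + 0
gcd = 1, so a unique solution mod 169 exists.
Back-substitute for the Bézout coefficients:
1 = 10 − 3·3
1 = −3·53 + 16·10
1 = 16·169 − 51·53
So 53·(-51) ≡ 1 (mod 169), giving 53⁻¹ ≡ 118.
x ≡ 53⁻¹·83 ≡ 118·83 ≡ 161 (mod 169).

161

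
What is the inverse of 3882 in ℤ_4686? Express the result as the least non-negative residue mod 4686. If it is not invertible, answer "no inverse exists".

no inverse exists

Euclidean algorithm on 4686, 3882:
4686 = 1×3882 + 804
3882 = 4×804 + 666
804 = 1×666 + 138
666 = 4×138 + 114
138 = 1×114 + 24
114 = 4×24 + 18
24 = 1×18 + 6
18 = 3×6 + 0
The gcd is 6, not 1, hence no inverse exists.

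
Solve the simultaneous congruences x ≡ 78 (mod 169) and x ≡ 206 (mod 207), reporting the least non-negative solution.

Write x = 78 + 169·k. Then 169·k ≡ 206 − 78 ≡ 128 (mod 207).
Need 169⁻¹ mod 207. Extended Euclid on (207, 169):
207 = 1*169 + 38
169 = 4*38 + 17
38 = 2*17 + 4
17 = 4*4 + 1
4 = 4*1 + 0
Back-substitute:
1 = 17 − 4·4
1 = −4·38 + 9·17
1 = 9·169 − 40·38
1 = −40·207 + 49·169
169⁻¹ ≡ 49 (mod 207), so k ≡ 49·128 ≡ 62 (mod 207).
x = 78 + 169·62 = 10556.

10556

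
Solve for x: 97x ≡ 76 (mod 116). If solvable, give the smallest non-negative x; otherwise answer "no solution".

112

First find gcd(97, 116):
116 = 1×97 + 19
97 = 5×19 + 2
19 = 9×2 + 1
2 = 2×1 + 0
gcd = 1, so a unique solution mod 116 exists.
Back-substitute for the Bézout coefficients:
1 = 19 − 9·2
1 = −9·97 + 46·19
1 = 46·116 − 55·97
So 97·(-55) ≡ 1 (mod 116), giving 97⁻¹ ≡ 61.
x ≡ 97⁻¹·76 ≡ 61·76 ≡ 112 (mod 116).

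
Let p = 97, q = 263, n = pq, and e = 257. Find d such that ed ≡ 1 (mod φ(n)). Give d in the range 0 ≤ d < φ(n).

18497

φ(n) = (p−1)(q−1) = 96·262 = 25152.
Need d with 257·d ≡ 1 (mod 25152). Apply the extended Euclidean algorithm:
25152 = 97*257 + 223
257 = 1*223 + 34
223 = 6*34 + 19
34 = 1*19 + 15
19 = 1*15 + 4
15 = 3*4 + 3
4 = 1*3 + 1
3 = 3*1 + 0
Back-substitute:
1 = 4 − 3
1 = −15 + 4·4
1 = 4·19 − 5·15
1 = −5·34 + 9·19
1 = 9·223 − 59·34
1 = −59·257 + 68·223
1 = 68·25152 − 6655·257
So 257·(-6655) ≡ 1 (mod 25152), hence d ≡ -6655 ≡ 18497 (mod 25152).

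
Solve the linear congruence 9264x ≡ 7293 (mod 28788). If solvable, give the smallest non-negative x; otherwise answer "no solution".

no solution

gcd(9264, 28788):
28788 = 3·9264 + 996
9264 = 9·996 + 300
996 = 3·300 + 96
300 = 3·96 + 12
96 = 8·12 + 0
gcd = 12, but 12 ∤ 7293, so the congruence has no solution.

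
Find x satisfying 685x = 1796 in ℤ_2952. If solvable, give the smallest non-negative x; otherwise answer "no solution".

356

First find gcd(685, 2952):
2952 = 4·685 + 212
685 = 3·212 + 49
212 = 4·49 + 16
49 = 3·16 + 1
16 = 16·1 + 0
gcd = 1, so a unique solution mod 2952 exists.
Back-substitute for the Bézout coefficients:
1 = 49 − 3·16
1 = −3·212 + 13·49
1 = 13·685 − 42·212
1 = −42·2952 + 181·685
So 685·(181) ≡ 1 (mod 2952), giving 685⁻¹ ≡ 181.
x ≡ 685⁻¹·1796 ≡ 181·1796 ≡ 356 (mod 2952).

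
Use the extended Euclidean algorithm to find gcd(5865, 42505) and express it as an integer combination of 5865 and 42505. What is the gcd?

5

Repeated division:
42505 = 7×5865 + 1450
5865 = 4×1450 + 65
1450 = 22×65 + 20
65 = 3×20 + 5
20 = 4×5 + 0
gcd(5865, 42505) = 5.
Back-substituting:
5 = 65 − 3·20
5 = −3·1450 + 67·65
5 = 67·5865 − 271·1450
5 = −271·42505 + 1964·5865
So 5 = (-271)·42505 + (1964)·5865.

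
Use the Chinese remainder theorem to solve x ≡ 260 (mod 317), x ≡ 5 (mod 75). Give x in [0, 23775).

19280

Write x = 260 + 317·k. Then 317·k ≡ 5 − 260 ≡ 45 (mod 75).
Need 317⁻¹ mod 75. Extended Euclid on (75, 17):
75 = 4×17 + 7
17 = 2×7 + 3
7 = 2×3 + 1
3 = 3×1 + 0
Back-substitute:
1 = 7 − 2·3
1 = −2·17 + 5·7
1 = 5·75 − 22·17
317⁻¹ ≡ 53 (mod 75), so k ≡ 53·45 ≡ 60 (mod 75).
x = 260 + 317·60 = 19280.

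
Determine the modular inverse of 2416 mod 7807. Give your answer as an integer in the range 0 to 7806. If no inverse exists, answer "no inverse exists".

6983

Run Euclid on (7807, 2416):
7807 = 3×2416 + 559
2416 = 4×559 + 180
559 = 3×180 + 19
180 = 9×19 + 9
19 = 2×9 + 1
9 = 9×1 + 0
The gcd is 1. Working backward:
1 = 19 − 2·9
1 = −2·180 + 19·19
1 = 19·559 − 59·180
1 = −59·2416 + 255·559
1 = 255·7807 − 824·2416
Thus 2416·(-824) ≡ 1 (mod 7807); reducing, -824 mod 7807 = 6983.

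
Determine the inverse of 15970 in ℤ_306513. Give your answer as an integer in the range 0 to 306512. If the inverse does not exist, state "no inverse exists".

205999

Apply the Euclidean algorithm to 306513 and 15970:
306513 = 19*15970 + 3083
15970 = 5*3083 + 555
3083 = 5*555 + 308
555 = 1*308 + 247
308 = 1*247 + 61
247 = 4*61 + 3
61 = 20*3 + 1
3 = 3*1 + 0
Since gcd(15970, 306513) = 1, back-substitute to write 1 as a combination:
1 = 61 − 20·3
1 = −20·247 + 81·61
1 = 81·308 − 101·247
1 = −101·555 + 182·308
1 = 182·3083 − 1011·555
1 = −1011·15970 + 5237·3083
1 = 5237·306513 − 100514·15970
So 15970·(-100514) ≡ 1 (mod 306513), and -100514 ≡ 205999 (mod 306513).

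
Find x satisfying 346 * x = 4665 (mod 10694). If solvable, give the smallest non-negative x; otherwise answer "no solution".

gcd(346, 10694):
10694 = 30*346 + 314
346 = 1*314 + 32
314 = 9*32 + 26
32 = 1*26 + 6
26 = 4*6 + 2
6 = 3*2 + 0
gcd = 2, but 2 ∤ 4665, so the congruence has no solution.

no solution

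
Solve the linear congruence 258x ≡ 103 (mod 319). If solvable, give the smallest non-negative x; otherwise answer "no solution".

14

First find gcd(258, 319):
319 = 1·258 + 61
258 = 4·61 + 14
61 = 4·14 + 5
14 = 2·5 + 4
5 = 1·4 + 1
4 = 4·1 + 0
gcd = 1, so a unique solution mod 319 exists.
Back-substitute for the Bézout coefficients:
1 = 5 − 4
1 = −14 + 3·5
1 = 3·61 − 13·14
1 = −13·258 + 55·61
1 = 55·319 − 68·258
So 258·(-68) ≡ 1 (mod 319), giving 258⁻¹ ≡ 251.
x ≡ 258⁻¹·103 ≡ 251·103 ≡ 14 (mod 319).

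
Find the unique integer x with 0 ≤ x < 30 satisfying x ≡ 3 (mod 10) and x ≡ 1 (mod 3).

Write x = 3 + 10·k. Then 10·k ≡ 1 − 3 ≡ 1 (mod 3).
Need 10⁻¹ mod 3. Extended Euclid on (3, 1):
3 = 3×1 + 0
10⁻¹ ≡ 1 (mod 3), so k ≡ 1·1 ≡ 1 (mod 3).
x = 3 + 10·1 = 13.

13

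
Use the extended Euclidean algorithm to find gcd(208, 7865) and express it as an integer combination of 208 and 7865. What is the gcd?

Euclidean algorithm:
7865 = 37·208 + 169
208 = 1·169 + 39
169 = 4·39 + 13
39 = 3·13 + 0
gcd(208, 7865) = 13.
Back-substituting:
13 = 169 − 4·39
13 = −4·208 + 5·169
13 = 5·7865 − 189·208
So 13 = (5)·7865 + (-189)·208.

13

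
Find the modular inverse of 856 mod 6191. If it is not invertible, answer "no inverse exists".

gcd(6191, 856) by repeated division:
6191 = 7*856 + 199
856 = 4*199 + 60
199 = 3*60 + 19
60 = 3*19 + 3
19 = 6*3 + 1
3 = 3*1 + 0
Since gcd(856, 6191) = 1, back-substitute to write 1 as a combination:
1 = 19 − 6·3
1 = −6·60 + 19·19
1 = 19·199 − 63·60
1 = −63·856 + 271·199
1 = 271·6191 − 1960·856
Hence 856⁻¹ ≡ -1960 ≡ 4231 (mod 6191).

4231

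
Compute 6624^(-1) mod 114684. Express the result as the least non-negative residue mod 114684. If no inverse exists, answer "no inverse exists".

no inverse exists

Compute gcd(6624, 114684):
114684 = 17*6624 + 2076
6624 = 3*2076 + 396
2076 = 5*396 + 96
396 = 4*96 + 12
96 = 8*12 + 0
Since gcd = 12 > 1, 6624 is not a unit mod 114684.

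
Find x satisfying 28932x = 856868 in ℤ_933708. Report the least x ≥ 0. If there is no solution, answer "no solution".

gcd(28932, 933708):
933708 = 32*28932 + 7884
28932 = 3*7884 + 5280
7884 = 1*5280 + 2604
5280 = 2*2604 + 72
2604 = 36*72 + 12
72 = 6*12 + 0
gcd = 12, but 12 ∤ 856868, so the congruence has no solution.

no solution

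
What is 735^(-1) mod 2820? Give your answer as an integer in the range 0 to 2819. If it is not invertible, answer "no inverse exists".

Compute gcd(735, 2820):
2820 = 3×735 + 615
735 = 1×615 + 120
615 = 5×120 + 15
120 = 8×15 + 0
The gcd is 15, not 1, hence no inverse exists.

no inverse exists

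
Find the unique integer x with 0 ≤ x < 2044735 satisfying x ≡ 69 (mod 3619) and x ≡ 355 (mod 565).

Write x = 69 + 3619·k. Then 3619·k ≡ 355 − 69 ≡ 286 (mod 565).
Need 3619⁻¹ mod 565. Extended Euclid on (565, 229):
565 = 2·229 + 107
229 = 2·107 + 15
107 = 7·15 + 2
15 = 7·2 + 1
2 = 2·1 + 0
Back-substitute:
1 = 15 − 7·2
1 = −7·107 + 50·15
1 = 50·229 − 107·107
1 = −107·565 + 264·229
3619⁻¹ ≡ 264 (mod 565), so k ≡ 264·286 ≡ 359 (mod 565).
x = 69 + 3619·359 = 1299290.

1299290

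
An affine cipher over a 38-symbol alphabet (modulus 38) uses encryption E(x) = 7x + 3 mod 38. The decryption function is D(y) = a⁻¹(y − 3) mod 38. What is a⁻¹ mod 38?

Run Euclid on (38, 7):
38 = 5*7 + 3
7 = 2*3 + 1
3 = 3*1 + 0
Since gcd(7, 38) = 1, back-substitute to write 1 as a combination:
1 = 7 − 2·3
1 = −2·38 + 11·7
So 7·11 ≡ 1 (mod 38).

11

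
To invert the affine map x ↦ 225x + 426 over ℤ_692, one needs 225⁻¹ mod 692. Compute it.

529

Run Euclid on (692, 225):
692 = 3×225 + 17
225 = 13×17 + 4
17 = 4×4 + 1
4 = 4×1 + 0
gcd = 1, so the inverse exists. Back-substitute:
1 = 17 − 4·4
1 = −4·225 + 53·17
1 = 53·692 − 163·225
Hence 225⁻¹ ≡ -163 ≡ 529 (mod 692).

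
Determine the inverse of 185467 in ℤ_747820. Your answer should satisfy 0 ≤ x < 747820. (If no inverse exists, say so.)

Extended Euclidean algorithm:
747820 = 4·185467 + 5952
185467 = 31·5952 + 955
5952 = 6·955 + 222
955 = 4·222 + 67
222 = 3·67 + 21
67 = 3·21 + 4
21 = 5·4 + 1
4 = 4·1 + 0
The gcd is 1. Working backward:
1 = 21 − 5·4
1 = −5·67 + 16·21
1 = 16·222 − 53·67
1 = −53·955 + 228·222
1 = 228·5952 − 1421·955
1 = −1421·185467 + 44279·5952
1 = 44279·747820 − 178537·185467
So 185467·(-178537) ≡ 1 (mod 747820), and -178537 ≡ 569283 (mod 747820).

569283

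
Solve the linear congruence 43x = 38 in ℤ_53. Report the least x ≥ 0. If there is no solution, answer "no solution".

First find gcd(43, 53):
53 = 1×43 + 10
43 = 4×10 + 3
10 = 3×3 + 1
3 = 3×1 + 0
gcd = 1, so a unique solution mod 53 exists.
Back-substitute for the Bézout coefficients:
1 = 10 − 3·3
1 = −3·43 + 13·10
1 = 13·53 − 16·43
So 43·(-16) ≡ 1 (mod 53), giving 43⁻¹ ≡ 37.
x ≡ 43⁻¹·38 ≡ 37·38 ≡ 28 (mod 53).

28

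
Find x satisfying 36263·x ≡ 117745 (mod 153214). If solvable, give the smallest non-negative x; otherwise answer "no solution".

First find gcd(36263, 153214):
153214 = 4*36263 + 8162
36263 = 4*8162 + 3615
8162 = 2*3615 + 932
3615 = 3*932 + 819
932 = 1*819 + 113
819 = 7*113 + 28
113 = 4*28 + 1
28 = 28*1 + 0
gcd = 1, so a unique solution mod 153214 exists.
Back-substitute for the Bézout coefficients:
1 = 113 − 4·28
1 = −4·819 + 29·113
1 = 29·932 − 33·819
1 = −33·3615 + 128·932
1 = 128·8162 − 289·3615
1 = −289·36263 + 1284·8162
1 = 1284·153214 − 5425·36263
So 36263·(-5425) ≡ 1 (mod 153214), giving 36263⁻¹ ≡ 147789.
x ≡ 36263⁻¹·117745 ≡ 147789·117745 ≡ 135755 (mod 153214).

135755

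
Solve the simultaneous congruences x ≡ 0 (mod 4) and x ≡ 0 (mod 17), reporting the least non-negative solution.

0

Write x = 0 + 4·k. Then 4·k ≡ 0 − 0 ≡ 0 (mod 17).
Need 4⁻¹ mod 17. Extended Euclid on (17, 4):
17 = 4·4 + 1
4 = 4·1 + 0
Back-substitute:
1 = 17 − 4·4
4⁻¹ ≡ 13 (mod 17), so k ≡ 13·0 ≡ 0 (mod 17).
x = 0 + 4·0 = 0.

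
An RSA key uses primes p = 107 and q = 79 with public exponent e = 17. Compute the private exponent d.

φ(n) = (p−1)(q−1) = 106·78 = 8268.
Need d with 17·d ≡ 1 (mod 8268). Apply the extended Euclidean algorithm:
8268 = 486*17 + 6
17 = 2*6 + 5
6 = 1*5 + 1
5 = 5*1 + 0
Back-substitute:
1 = 6 − 5
1 = −17 + 3·6
1 = 3·8268 − 1459·17
So 17·(-1459) ≡ 1 (mod 8268), hence d ≡ -1459 ≡ 6809 (mod 8268).

6809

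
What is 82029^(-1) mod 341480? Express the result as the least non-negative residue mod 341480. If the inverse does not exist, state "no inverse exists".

Extended Euclidean algorithm:
341480 = 4×82029 + 13364
82029 = 6×13364 + 1845
13364 = 7×1845 + 449
1845 = 4×449 + 49
449 = 9×49 + 8
49 = 6×8 + 1
8 = 8×1 + 0
gcd = 1, so the inverse exists. Back-substitute:
1 = 49 − 6·8
1 = −6·449 + 55·49
1 = 55·1845 − 226·449
1 = −226·13364 + 1637·1845
1 = 1637·82029 − 10048·13364
1 = −10048·341480 + 41829·82029
So 82029·41829 ≡ 1 (mod 341480).

41829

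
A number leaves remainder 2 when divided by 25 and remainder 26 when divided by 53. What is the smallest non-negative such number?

Write x = 2 + 25·k. Then 25·k ≡ 26 − 2 ≡ 24 (mod 53).
Need 25⁻¹ mod 53. Extended Euclid on (53, 25):
53 = 2·25 + 3
25 = 8·3 + 1
3 = 3·1 + 0
Back-substitute:
1 = 25 − 8·3
1 = −8·53 + 17·25
25⁻¹ ≡ 17 (mod 53), so k ≡ 17·24 ≡ 37 (mod 53).
x = 2 + 25·37 = 927.

927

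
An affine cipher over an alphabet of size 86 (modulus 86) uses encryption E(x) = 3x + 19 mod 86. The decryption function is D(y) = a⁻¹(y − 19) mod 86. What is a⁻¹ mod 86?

29

gcd(86, 3) by repeated division:
86 = 28*3 + 2
3 = 1*2 + 1
2 = 2*1 + 0
gcd = 1, so the inverse exists. Back-substitute:
1 = 3 − 2
1 = −86 + 29·3
So 3·29 ≡ 1 (mod 86).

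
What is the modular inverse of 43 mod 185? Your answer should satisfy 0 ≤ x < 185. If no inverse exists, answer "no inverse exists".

142

Run Euclid on (185, 43):
185 = 4×43 + 13
43 = 3×13 + 4
13 = 3×4 + 1
4 = 4×1 + 0
The gcd is 1. Working backward:
1 = 13 − 3·4
1 = −3·43 + 10·13
1 = 10·185 − 43·43
So 43·(-43) ≡ 1 (mod 185), and -43 ≡ 142 (mod 185).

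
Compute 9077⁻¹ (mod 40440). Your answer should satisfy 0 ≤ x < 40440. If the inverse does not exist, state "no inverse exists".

Run Euclid on (40440, 9077):
40440 = 4*9077 + 4132
9077 = 2*4132 + 813
4132 = 5*813 + 67
813 = 12*67 + 9
67 = 7*9 + 4
9 = 2*4 + 1
4 = 4*1 + 0
The gcd is 1. Working backward:
1 = 9 − 2·4
1 = −2·67 + 15·9
1 = 15·813 − 182·67
1 = −182·4132 + 925·813
1 = 925·9077 − 2032·4132
1 = −2032·40440 + 9053·9077
So 9077·9053 ≡ 1 (mod 40440).

9053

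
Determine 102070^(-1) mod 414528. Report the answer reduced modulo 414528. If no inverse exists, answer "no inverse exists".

Euclidean algorithm on 414528, 102070:
414528 = 4×102070 + 6248
102070 = 16×6248 + 2102
6248 = 2×2102 + 2044
2102 = 1×2044 + 58
2044 = 35×58 + 14
58 = 4×14 + 2
14 = 7×2 + 0
gcd(102070, 414528) = 2 ≠ 1, so 102070 has no multiplicative inverse modulo 414528.

no inverse exists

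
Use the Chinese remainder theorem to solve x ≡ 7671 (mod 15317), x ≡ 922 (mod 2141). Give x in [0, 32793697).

16488763

Write x = 7671 + 15317·k. Then 15317·k ≡ 922 − 7671 ≡ 1815 (mod 2141).
Need 15317⁻¹ mod 2141. Extended Euclid on (2141, 330):
2141 = 6×330 + 161
330 = 2×161 + 8
161 = 20×8 + 1
8 = 8×1 + 0
Back-substitute:
1 = 161 − 20·8
1 = −20·330 + 41·161
1 = 41·2141 − 266·330
15317⁻¹ ≡ 1875 (mod 2141), so k ≡ 1875·1815 ≡ 1076 (mod 2141).
x = 7671 + 15317·1076 = 16488763.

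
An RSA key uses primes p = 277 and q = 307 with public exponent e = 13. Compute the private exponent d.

51973

φ(n) = (p−1)(q−1) = 276·306 = 84456.
Need d with 13·d ≡ 1 (mod 84456). Apply the extended Euclidean algorithm:
84456 = 6496·13 + 8
13 = 1·8 + 5
8 = 1·5 + 3
5 = 1·3 + 2
3 = 1·2 + 1
2 = 2·1 + 0
Back-substitute:
1 = 3 − 2
1 = −5 + 2·3
1 = 2·8 − 3·5
1 = −3·13 + 5·8
1 = 5·84456 − 32483·13
So 13·(-32483) ≡ 1 (mod 84456), hence d ≡ -32483 ≡ 51973 (mod 84456).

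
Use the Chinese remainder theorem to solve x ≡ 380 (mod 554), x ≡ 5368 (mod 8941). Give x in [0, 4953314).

4636806

Write x = 380 + 554·k. Then 554·k ≡ 5368 − 380 ≡ 4988 (mod 8941).
Need 554⁻¹ mod 8941. Extended Euclid on (8941, 554):
8941 = 16·554 + 77
554 = 7·77 + 15
77 = 5·15 + 2
15 = 7·2 + 1
2 = 2·1 + 0
Back-substitute:
1 = 15 − 7·2
1 = −7·77 + 36·15
1 = 36·554 − 259·77
1 = −259·8941 + 4180·554
554⁻¹ ≡ 4180 (mod 8941), so k ≡ 4180·4988 ≡ 8369 (mod 8941).
x = 380 + 554·8369 = 4636806.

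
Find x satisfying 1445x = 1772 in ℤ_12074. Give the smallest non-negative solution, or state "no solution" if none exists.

3402

First find gcd(1445, 12074):
12074 = 8×1445 + 514
1445 = 2×514 + 417
514 = 1×417 + 97
417 = 4×97 + 29
97 = 3×29 + 10
29 = 2×10 + 9
10 = 1×9 + 1
9 = 9×1 + 0
gcd = 1, so a unique solution mod 12074 exists.
Back-substitute for the Bézout coefficients:
1 = 10 − 9
1 = −29 + 3·10
1 = 3·97 − 10·29
1 = −10·417 + 43·97
1 = 43·514 − 53·417
1 = −53·1445 + 149·514
1 = 149·12074 − 1245·1445
So 1445·(-1245) ≡ 1 (mod 12074), giving 1445⁻¹ ≡ 10829.
x ≡ 1445⁻¹·1772 ≡ 10829·1772 ≡ 3402 (mod 12074).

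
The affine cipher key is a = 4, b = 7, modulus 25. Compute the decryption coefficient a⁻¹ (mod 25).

gcd(25, 4) by repeated division:
25 = 6·4 + 1
4 = 4·1 + 0
Since gcd(4, 25) = 1, back-substitute to write 1 as a combination:
1 = 25 − 6·4
Thus 4·(-6) ≡ 1 (mod 25); reducing, -6 mod 25 = 19.

19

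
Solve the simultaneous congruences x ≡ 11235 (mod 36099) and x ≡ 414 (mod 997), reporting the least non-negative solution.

Write x = 11235 + 36099·k. Then 36099·k ≡ 414 − 11235 ≡ 146 (mod 997).
Need 36099⁻¹ mod 997. Extended Euclid on (997, 207):
997 = 4·207 + 169
207 = 1·169 + 38
169 = 4·38 + 17
38 = 2·17 + 4
17 = 4·4 + 1
4 = 4·1 + 0
Back-substitute:
1 = 17 − 4·4
1 = −4·38 + 9·17
1 = 9·169 − 40·38
1 = −40·207 + 49·169
1 = 49·997 − 236·207
36099⁻¹ ≡ 761 (mod 997), so k ≡ 761·146 ≡ 439 (mod 997).
x = 11235 + 36099·439 = 15858696.

15858696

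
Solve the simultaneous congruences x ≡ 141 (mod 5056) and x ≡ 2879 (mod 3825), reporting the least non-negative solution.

Write x = 141 + 5056·k. Then 5056·k ≡ 2879 − 141 ≡ 2738 (mod 3825).
Need 5056⁻¹ mod 3825. Extended Euclid on (3825, 1231):
3825 = 3×1231 + 132
1231 = 9×132 + 43
132 = 3×43 + 3
43 = 14×3 + 1
3 = 3×1 + 0
Back-substitute:
1 = 43 − 14·3
1 = −14·132 + 43·43
1 = 43·1231 − 401·132
1 = −401·3825 + 1246·1231
5056⁻¹ ≡ 1246 (mod 3825), so k ≡ 1246·2738 ≡ 3473 (mod 3825).
x = 141 + 5056·3473 = 17559629.

17559629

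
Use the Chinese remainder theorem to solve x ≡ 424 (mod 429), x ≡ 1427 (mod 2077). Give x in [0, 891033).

Write x = 424 + 429·k. Then 429·k ≡ 1427 − 424 ≡ 1003 (mod 2077).
Need 429⁻¹ mod 2077. Extended Euclid on (2077, 429):
2077 = 4·429 + 361
429 = 1·361 + 68
361 = 5·68 + 21
68 = 3·21 + 5
21 = 4·5 + 1
5 = 5·1 + 0
Back-substitute:
1 = 21 − 4·5
1 = −4·68 + 13·21
1 = 13·361 − 69·68
1 = −69·429 + 82·361
1 = 82·2077 − 397·429
429⁻¹ ≡ 1680 (mod 2077), so k ≡ 1680·1003 ≡ 593 (mod 2077).
x = 424 + 429·593 = 254821.

254821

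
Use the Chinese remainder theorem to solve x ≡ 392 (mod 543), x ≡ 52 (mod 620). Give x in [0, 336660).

304472

Write x = 392 + 543·k. Then 543·k ≡ 52 − 392 ≡ 280 (mod 620).
Need 543⁻¹ mod 620. Extended Euclid on (620, 543):
620 = 1·543 + 77
543 = 7·77 + 4
77 = 19·4 + 1
4 = 4·1 + 0
Back-substitute:
1 = 77 − 19·4
1 = −19·543 + 134·77
1 = 134·620 − 153·543
543⁻¹ ≡ 467 (mod 620), so k ≡ 467·280 ≡ 560 (mod 620).
x = 392 + 543·560 = 304472.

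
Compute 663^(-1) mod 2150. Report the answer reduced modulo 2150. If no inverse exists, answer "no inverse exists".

Run Euclid on (2150, 663):
2150 = 3*663 + 161
663 = 4*161 + 19
161 = 8*19 + 9
19 = 2*9 + 1
9 = 9*1 + 0
Since gcd(663, 2150) = 1, back-substitute to write 1 as a combination:
1 = 19 − 2·9
1 = −2·161 + 17·19
1 = 17·663 − 70·161
1 = −70·2150 + 227·663
So 663·227 ≡ 1 (mod 2150).

227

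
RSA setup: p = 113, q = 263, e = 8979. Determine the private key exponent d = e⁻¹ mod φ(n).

φ(n) = (p−1)(q−1) = 112·262 = 29344.
Need d with 8979·d ≡ 1 (mod 29344). Apply the extended Euclidean algorithm:
29344 = 3×8979 + 2407
8979 = 3×2407 + 1758
2407 = 1×1758 + 649
1758 = 2×649 + 460
649 = 1×460 + 189
460 = 2×189 + 82
189 = 2×82 + 25
82 = 3×25 + 7
25 = 3×7 + 4
7 = 1×4 + 3
4 = 1×3 + 1
3 = 3×1 + 0
Back-substitute:
1 = 4 − 3
1 = −7 + 2·4
1 = 2·25 − 7·7
1 = −7·82 + 23·25
1 = 23·189 − 53·82
1 = −53·460 + 129·189
1 = 129·649 − 182·460
1 = −182·1758 + 493·649
1 = 493·2407 − 675·1758
1 = −675·8979 + 2518·2407
1 = 2518·29344 − 8229·8979
So 8979·(-8229) ≡ 1 (mod 29344), hence d ≡ -8229 ≡ 21115 (mod 29344).

21115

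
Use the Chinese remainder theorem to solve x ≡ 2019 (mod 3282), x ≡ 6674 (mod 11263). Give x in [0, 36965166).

Write x = 2019 + 3282·k. Then 3282·k ≡ 6674 − 2019 ≡ 4655 (mod 11263).
Need 3282⁻¹ mod 11263. Extended Euclid on (11263, 3282):
11263 = 3·3282 + 1417
3282 = 2·1417 + 448
1417 = 3·448 + 73
448 = 6·73 + 10
73 = 7·10 + 3
10 = 3·3 + 1
3 = 3·1 + 0
Back-substitute:
1 = 10 − 3·3
1 = −3·73 + 22·10
1 = 22·448 − 135·73
1 = −135·1417 + 427·448
1 = 427·3282 − 989·1417
1 = −989·11263 + 3394·3282
3282⁻¹ ≡ 3394 (mod 11263), so k ≡ 3394·4655 ≡ 8344 (mod 11263).
x = 2019 + 3282·8344 = 27387027.

27387027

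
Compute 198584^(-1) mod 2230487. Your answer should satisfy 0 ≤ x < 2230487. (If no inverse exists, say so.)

653801

Run Euclid on (2230487, 198584):
2230487 = 11·198584 + 46063
198584 = 4·46063 + 14332
46063 = 3·14332 + 3067
14332 = 4·3067 + 2064
3067 = 1·2064 + 1003
2064 = 2·1003 + 58
1003 = 17·58 + 17
58 = 3·17 + 7
17 = 2·7 + 3
7 = 2·3 + 1
3 = 3·1 + 0
gcd = 1, so the inverse exists. Back-substitute:
1 = 7 − 2·3
1 = −2·17 + 5·7
1 = 5·58 − 17·17
1 = −17·1003 + 294·58
1 = 294·2064 − 605·1003
1 = −605·3067 + 899·2064
1 = 899·14332 − 4201·3067
1 = −4201·46063 + 13502·14332
1 = 13502·198584 − 58209·46063
1 = −58209·2230487 + 653801·198584
So 198584·653801 ≡ 1 (mod 2230487).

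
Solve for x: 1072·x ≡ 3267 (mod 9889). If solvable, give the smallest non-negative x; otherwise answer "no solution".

First find gcd(1072, 9889):
9889 = 9*1072 + 241
1072 = 4*241 + 108
241 = 2*108 + 25
108 = 4*25 + 8
25 = 3*8 + 1
8 = 8*1 + 0
gcd = 1, so a unique solution mod 9889 exists.
Back-substitute for the Bézout coefficients:
1 = 25 − 3·8
1 = −3·108 + 13·25
1 = 13·241 − 29·108
1 = −29·1072 + 129·241
1 = 129·9889 − 1190·1072
So 1072·(-1190) ≡ 1 (mod 9889), giving 1072⁻¹ ≡ 8699.
x ≡ 1072⁻¹·3267 ≡ 8699·3267 ≡ 8536 (mod 9889).

8536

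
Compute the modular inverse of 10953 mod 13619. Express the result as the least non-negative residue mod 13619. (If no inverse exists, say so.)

1885

Run Euclid on (13619, 10953):
13619 = 1*10953 + 2666
10953 = 4*2666 + 289
2666 = 9*289 + 65
289 = 4*65 + 29
65 = 2*29 + 7
29 = 4*7 + 1
7 = 7*1 + 0
gcd = 1, so the inverse exists. Back-substitute:
1 = 29 − 4·7
1 = −4·65 + 9·29
1 = 9·289 − 40·65
1 = −40·2666 + 369·289
1 = 369·10953 − 1516·2666
1 = −1516·13619 + 1885·10953
So 10953·1885 ≡ 1 (mod 13619).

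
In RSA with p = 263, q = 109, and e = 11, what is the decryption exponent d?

20579

φ(n) = (p−1)(q−1) = 262·108 = 28296.
Need d with 11·d ≡ 1 (mod 28296). Apply the extended Euclidean algorithm:
28296 = 2572·11 + 4
11 = 2·4 + 3
4 = 1·3 + 1
3 = 3·1 + 0
Back-substitute:
1 = 4 − 3
1 = −11 + 3·4
1 = 3·28296 − 7717·11
So 11·(-7717) ≡ 1 (mod 28296), hence d ≡ -7717 ≡ 20579 (mod 28296).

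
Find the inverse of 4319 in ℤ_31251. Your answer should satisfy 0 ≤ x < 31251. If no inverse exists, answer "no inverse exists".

Apply the Euclidean algorithm to 31251 and 4319:
31251 = 7*4319 + 1018
4319 = 4*1018 + 247
1018 = 4*247 + 30
247 = 8*30 + 7
30 = 4*7 + 2
7 = 3*2 + 1
2 = 2*1 + 0
The gcd is 1. Working backward:
1 = 7 − 3·2
1 = −3·30 + 13·7
1 = 13·247 − 107·30
1 = −107·1018 + 441·247
1 = 441·4319 − 1871·1018
1 = −1871·31251 + 13538·4319
So 4319·13538 ≡ 1 (mod 31251).

13538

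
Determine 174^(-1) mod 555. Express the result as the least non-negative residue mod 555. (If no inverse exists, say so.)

Euclidean algorithm on 555, 174:
555 = 3·174 + 33
174 = 5·33 + 9
33 = 3·9 + 6
9 = 1·6 + 3
6 = 2·3 + 0
Since gcd = 3 > 1, 174 is not a unit mod 555.

no inverse exists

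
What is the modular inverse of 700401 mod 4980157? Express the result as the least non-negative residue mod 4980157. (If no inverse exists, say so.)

Compute gcd(700401, 4980157):
4980157 = 7×700401 + 77350
700401 = 9×77350 + 4251
77350 = 18×4251 + 832
4251 = 5×832 + 91
832 = 9×91 + 13
91 = 7×13 + 0
Since gcd = 13 > 1, 700401 is not a unit mod 4980157.

no inverse exists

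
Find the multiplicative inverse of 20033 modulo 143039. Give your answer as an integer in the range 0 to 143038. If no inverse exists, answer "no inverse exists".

Euclidean algorithm on 143039, 20033:
143039 = 7·20033 + 2808
20033 = 7·2808 + 377
2808 = 7·377 + 169
377 = 2·169 + 39
169 = 4·39 + 13
39 = 3·13 + 0
Since gcd = 13 > 1, 20033 is not a unit mod 143039.

no inverse exists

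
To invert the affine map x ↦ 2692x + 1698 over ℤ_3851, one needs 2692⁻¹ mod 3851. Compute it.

2914

Apply the Euclidean algorithm to 3851 and 2692:
3851 = 1·2692 + 1159
2692 = 2·1159 + 374
1159 = 3·374 + 37
374 = 10·37 + 4
37 = 9·4 + 1
4 = 4·1 + 0
Since gcd(2692, 3851) = 1, back-substitute to write 1 as a combination:
1 = 37 − 9·4
1 = −9·374 + 91·37
1 = 91·1159 − 282·374
1 = −282·2692 + 655·1159
1 = 655·3851 − 937·2692
So 2692·(-937) ≡ 1 (mod 3851), and -937 ≡ 2914 (mod 3851).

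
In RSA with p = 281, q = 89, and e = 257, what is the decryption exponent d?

23873

φ(n) = (p−1)(q−1) = 280·88 = 24640.
Need d with 257·d ≡ 1 (mod 24640). Apply the extended Euclidean algorithm:
24640 = 95*257 + 225
257 = 1*225 + 32
225 = 7*32 + 1
32 = 32*1 + 0
Back-substitute:
1 = 225 − 7·32
1 = −7·257 + 8·225
1 = 8·24640 − 767·257
So 257·(-767) ≡ 1 (mod 24640), hence d ≡ -767 ≡ 23873 (mod 24640).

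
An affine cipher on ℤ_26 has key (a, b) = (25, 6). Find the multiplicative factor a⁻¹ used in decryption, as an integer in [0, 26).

Apply the Euclidean algorithm to 26 and 25:
26 = 1×25 + 1
25 = 25×1 + 0
The gcd is 1. Working backward:
1 = 26 − 25
So 25·(-1) ≡ 1 (mod 26), and -1 ≡ 25 (mod 26).

25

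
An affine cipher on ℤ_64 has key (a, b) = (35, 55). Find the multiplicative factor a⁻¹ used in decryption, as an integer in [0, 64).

11

Run Euclid on (64, 35):
64 = 1·35 + 29
35 = 1·29 + 6
29 = 4·6 + 5
6 = 1·5 + 1
5 = 5·1 + 0
Since gcd(35, 64) = 1, back-substitute to write 1 as a combination:
1 = 6 − 5
1 = −29 + 5·6
1 = 5·35 − 6·29
1 = −6·64 + 11·35
So 35·11 ≡ 1 (mod 64).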